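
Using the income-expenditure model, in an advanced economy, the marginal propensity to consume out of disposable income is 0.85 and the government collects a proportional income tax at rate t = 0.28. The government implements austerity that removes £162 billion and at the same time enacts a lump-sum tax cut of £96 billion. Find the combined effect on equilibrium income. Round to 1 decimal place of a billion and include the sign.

−£207.2 billion

Expenditure multiplier = 1/(1 − c(1−t)) = 1/(1 − 0.85×0.72) = 1/0.388 ≈ 2.577.
ΔG contributes k·ΔG = (−£162 billion) / 0.388 ≈ −£417.5 billion.
ΔT of −£96 billion changes first-round spending by −c·ΔT = +£81.6 billion, contributing k·(−c·ΔT) = (+£81.6 billion) / 0.388 ≈ +£210.3 billion.
Net ΔY = k(ΔG − c·ΔT) = (−£80.4 billion) / 0.388 ≈ −£207.2 billion.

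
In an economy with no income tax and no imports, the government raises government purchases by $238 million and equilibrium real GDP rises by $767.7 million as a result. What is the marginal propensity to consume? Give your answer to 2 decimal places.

0.69

Implied spending multiplier k = ΔY/ΔG = 767.7/238 ≈ 3.2256.
Since k = 1/(1 − MPC), MPC = 1 − 1/k = 1 − ΔG/ΔY = 1 − 238/767.7 ≈ 0.69.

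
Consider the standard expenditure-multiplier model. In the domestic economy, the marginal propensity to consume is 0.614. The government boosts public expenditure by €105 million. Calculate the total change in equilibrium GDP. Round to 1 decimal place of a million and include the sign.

Expenditure multiplier = 1/(1 − MPC) = 1/(1 − 0.614) = 1/0.386 ≈ 2.591.
ΔY = k × ΔG = (+€105 million) / 0.386 ≈ +€272 million.

+€272.0 million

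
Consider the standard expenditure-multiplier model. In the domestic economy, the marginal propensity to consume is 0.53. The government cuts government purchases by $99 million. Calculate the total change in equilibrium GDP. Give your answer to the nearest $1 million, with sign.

Expenditure multiplier = 1/(1 − MPC) = 1/(1 − 0.53) = 1/0.47 ≈ 2.128.
ΔY = k × ΔG = (−$99 million) / 0.47 ≈ −$211 million.

−$211 million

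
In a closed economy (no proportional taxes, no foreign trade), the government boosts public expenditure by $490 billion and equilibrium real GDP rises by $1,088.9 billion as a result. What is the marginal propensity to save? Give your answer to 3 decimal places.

Implied spending multiplier k = ΔY/ΔG = 1,088.9/490 ≈ 2.2222.
Since k = 1/(1 − MPC), MPC = 1 − 1/k = 1 − ΔG/ΔY = 1 − 490/1,088.9 ≈ 0.550.
MPS = 1 − MPC = 0.450.

0.450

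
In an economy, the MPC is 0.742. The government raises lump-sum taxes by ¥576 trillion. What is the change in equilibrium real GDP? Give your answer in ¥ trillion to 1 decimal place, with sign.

−¥1,656.6 trillion

A lump-sum tax change of +¥576 trillion shifts disposable income by −¥576 trillion; first-round consumption changes by −c × ΔT = −0.742 × (+¥576 trillion) = −¥427.392 trillion.
Expenditure multiplier = 1/(1 − MPC) = 1/(1 − 0.742) = 1/0.258 ≈ 3.876.
The tax multiplier is −c × k ≈ −2.876, so ΔY = k × (−c·ΔT) = (−¥427.392 trillion) / 0.258 ≈ −¥1,656.6 trillion.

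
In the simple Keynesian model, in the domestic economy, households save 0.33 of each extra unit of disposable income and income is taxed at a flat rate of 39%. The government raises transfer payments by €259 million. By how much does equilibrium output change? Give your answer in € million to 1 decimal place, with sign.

+€293.5 million

MPC = 1 − MPS = 1 − 0.33 = 0.67.
The transfer change shifts disposable income by +€259 million, so first-round consumption changes by c·ΔTR = 0.67 × (+€259 million) = +€173.53 million.
Expenditure multiplier = 1/(1 − c(1−t)) = 1/(1 − 0.67×0.61) = 1/0.5913 ≈ 1.691.
The transfer multiplier is c × k ≈ 1.133, so ΔY = k × (c·ΔTR) = (+€173.53 million) / 0.5913 ≈ +€293.5 million.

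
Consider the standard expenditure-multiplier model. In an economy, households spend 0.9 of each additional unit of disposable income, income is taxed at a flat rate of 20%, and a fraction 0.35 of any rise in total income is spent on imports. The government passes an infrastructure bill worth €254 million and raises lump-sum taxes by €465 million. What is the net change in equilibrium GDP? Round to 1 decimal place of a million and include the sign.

−€261.1 million

Expenditure multiplier = 1/(1 − c(1−t) + m) = 1/(1 − 0.9×0.8 + 0.35) = 1/0.63 ≈ 1.587.
ΔG contributes k·ΔG = (+€254 million) / 0.63 ≈ +€403.2 million.
ΔT of +€465 million changes first-round spending by −c·ΔT = −€418.5 million, contributing k·(−c·ΔT) = (−€418.5 million) / 0.63 ≈ −€664.3 million.
Net ΔY = k(ΔG − c·ΔT) = (−€164.5 million) / 0.63 ≈ −€261.1 million.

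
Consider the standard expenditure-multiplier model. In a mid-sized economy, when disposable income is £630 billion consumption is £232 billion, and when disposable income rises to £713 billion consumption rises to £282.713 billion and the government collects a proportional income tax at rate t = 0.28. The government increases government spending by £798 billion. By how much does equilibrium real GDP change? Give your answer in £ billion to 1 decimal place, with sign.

MPC = ΔC/ΔYd = (282.713 − 232)/(713 − 630) = 50.713/83 = 0.611.
Government-spending multiplier = 1/(1 − c(1−t)) = 1/(1 − 0.611×0.72) = 1/0.56008 ≈ 1.785.
ΔY = k × ΔG = (+£798 billion) / 0.56008 ≈ +£1,424.8 billion.

+£1,424.8 billion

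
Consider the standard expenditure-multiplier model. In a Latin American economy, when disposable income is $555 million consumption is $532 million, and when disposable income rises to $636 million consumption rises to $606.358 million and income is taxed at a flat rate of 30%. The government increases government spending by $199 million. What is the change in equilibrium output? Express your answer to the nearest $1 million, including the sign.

MPC = ΔC/ΔYd = (606.358 − 532)/(636 − 555) = 74.358/81 = 0.918.
Spending multiplier = 1/(1 − c(1−t)) = 1/(1 − 0.918×0.7) = 1/0.3574 ≈ 2.798.
ΔY = k × ΔG = (+$199 million) / 0.3574 ≈ +$557 million.

+$557 million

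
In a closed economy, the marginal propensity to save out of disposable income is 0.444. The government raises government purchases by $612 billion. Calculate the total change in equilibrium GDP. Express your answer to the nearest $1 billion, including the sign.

+$1,378 billion

MPC = 1 − MPS = 1 − 0.444 = 0.556.
Spending multiplier = 1/(1 − MPC) = 1/(1 − 0.556) = 1/0.444 ≈ 2.252.
ΔY = k × ΔG = (+$612 billion) / 0.444 ≈ +$1,378 billion.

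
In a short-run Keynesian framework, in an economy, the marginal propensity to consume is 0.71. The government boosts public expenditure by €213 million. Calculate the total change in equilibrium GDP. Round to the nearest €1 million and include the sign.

Expenditure multiplier = 1/(1 − MPC) = 1/(1 − 0.71) = 1/0.29 ≈ 3.448.
ΔY = k × ΔG = (+€213 million) / 0.29 ≈ +€734 million.

+€734 million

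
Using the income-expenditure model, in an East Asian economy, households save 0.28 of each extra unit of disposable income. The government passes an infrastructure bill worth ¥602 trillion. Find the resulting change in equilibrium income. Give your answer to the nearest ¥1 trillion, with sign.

+¥2,150 trillion

MPC = 1 − MPS = 1 − 0.28 = 0.72.
Expenditure multiplier = 1/(1 − MPC) = 1/(1 − 0.72) = 1/0.28 ≈ 3.571.
ΔY = k × ΔG = (+¥602 trillion) / 0.28 = +¥2,150 trillion.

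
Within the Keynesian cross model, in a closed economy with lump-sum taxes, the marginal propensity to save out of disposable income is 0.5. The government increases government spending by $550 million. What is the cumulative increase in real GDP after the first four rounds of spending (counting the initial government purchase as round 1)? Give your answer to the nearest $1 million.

$1,031 million

MPC = 1 − MPS = 1 − 0.5 = 0.5.
Round 1 adds ΔG = $550 million; each later round is MPC = 0.5 times the previous.
After 4 rounds: 550 + 275 + 137.5 + 68.75 = ΔG·(1 − c^4)/(1 − c) = 550 × (1 − 0.0625)/0.5 ≈ $1,031 million.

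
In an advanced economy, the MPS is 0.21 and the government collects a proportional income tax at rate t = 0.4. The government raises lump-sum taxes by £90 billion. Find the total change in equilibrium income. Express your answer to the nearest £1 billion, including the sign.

−£135 billion

MPC = 1 − MPS = 1 − 0.21 = 0.79.
A lump-sum tax change of +£90 billion shifts disposable income by −£90 billion; first-round consumption changes by −c × ΔT = −0.79 × (+£90 billion) = −£71.1 billion.
Expenditure multiplier = 1/(1 − c(1−t)) = 1/(1 − 0.79×0.6) = 1/0.526 ≈ 1.901.
The tax multiplier is −c × k ≈ −1.502, so ΔY = k × (−c·ΔT) = (−£71.1 billion) / 0.526 ≈ −£135 billion.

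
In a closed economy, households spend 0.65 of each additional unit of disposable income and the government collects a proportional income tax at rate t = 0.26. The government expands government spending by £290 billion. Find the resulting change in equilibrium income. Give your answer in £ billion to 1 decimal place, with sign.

+£558.8 billion

Expenditure multiplier = 1/(1 − c(1−t)) = 1/(1 − 0.65×0.74) = 1/0.519 ≈ 1.927.
ΔY = k × ΔG = (+£290 billion) / 0.519 ≈ +£558.8 billion.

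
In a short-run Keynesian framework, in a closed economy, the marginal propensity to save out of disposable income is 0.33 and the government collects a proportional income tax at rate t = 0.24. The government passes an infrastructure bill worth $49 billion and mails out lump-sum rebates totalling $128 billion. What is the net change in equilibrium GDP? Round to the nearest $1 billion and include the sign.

+$275 billion

MPC = 1 − MPS = 1 − 0.33 = 0.67.
Expenditure multiplier = 1/(1 − c(1−t)) = 1/(1 − 0.67×0.76) = 1/0.4908 ≈ 2.037.
ΔG contributes k·ΔG = (+$49 billion) / 0.4908 ≈ +$99.8 billion.
ΔT of −$128 billion changes first-round spending by −c·ΔT = +$85.76 billion, contributing k·(−c·ΔT) = (+$85.76 billion) / 0.4908 ≈ +$174.7 billion.
Net ΔY = k(ΔG − c·ΔT) = (+$134.76 billion) / 0.4908 ≈ +$275 billion.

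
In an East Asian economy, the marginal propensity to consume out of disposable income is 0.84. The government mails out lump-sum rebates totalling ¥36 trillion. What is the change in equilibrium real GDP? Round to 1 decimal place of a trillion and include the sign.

+¥189.0 trillion

A lump-sum tax change of −¥36 trillion shifts disposable income by +¥36 trillion; first-round consumption changes by −c × ΔT = −0.84 × (−¥36 trillion) = +¥30.24 trillion.
Expenditure multiplier = 1/(1 − MPC) = 1/(1 − 0.84) = 1/0.16 = 6.25.
The tax multiplier is −c × k = −5.25, so ΔY = k × (−c·ΔT) = (+¥30.24 trillion) / 0.16 = +¥189 trillion.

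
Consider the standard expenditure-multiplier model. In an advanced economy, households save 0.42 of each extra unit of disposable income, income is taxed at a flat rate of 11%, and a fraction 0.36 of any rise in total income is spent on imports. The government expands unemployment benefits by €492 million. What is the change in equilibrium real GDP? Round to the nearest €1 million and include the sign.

+€338 million

MPC = 1 − MPS = 1 − 0.42 = 0.58.
The transfer change shifts disposable income by +€492 million, so first-round consumption changes by c·ΔTR = 0.58 × (+€492 million) = +€285.36 million.
Expenditure multiplier = 1/(1 − c(1−t) + m) = 1/(1 − 0.58×0.89 + 0.36) = 1/0.8438 ≈ 1.185.
The transfer multiplier is c × k ≈ 0.687, so ΔY = k × (c·ΔTR) = (+€285.36 million) / 0.8438 ≈ +€338 million.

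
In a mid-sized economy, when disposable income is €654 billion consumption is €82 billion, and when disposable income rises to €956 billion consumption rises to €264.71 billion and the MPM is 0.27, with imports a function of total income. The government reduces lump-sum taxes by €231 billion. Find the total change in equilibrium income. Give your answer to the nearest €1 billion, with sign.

MPC = ΔC/ΔYd = (264.71 − 82)/(956 − 654) = 182.71/302 = 0.605.
A lump-sum tax change of −€231 billion shifts disposable income by +€231 billion; first-round consumption changes by −c × ΔT = −0.605 × (−€231 billion) = +€139.755 billion.
Expenditure multiplier = 1/(1 − c + m) = 1/(1 − 0.605 + 0.27) = 1/0.665 ≈ 1.504.
The tax multiplier is −c × k ≈ −0.91, so ΔY = k × (−c·ΔT) = (+€139.755 billion) / 0.665 ≈ +€210 billion.

+€210 billion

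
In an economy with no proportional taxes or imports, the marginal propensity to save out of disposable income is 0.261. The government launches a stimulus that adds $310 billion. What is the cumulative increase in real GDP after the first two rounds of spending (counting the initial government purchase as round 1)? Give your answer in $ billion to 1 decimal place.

$539.1 billion

MPC = 1 − MPS = 1 − 0.261 = 0.739.
Round 1 adds ΔG = $310 billion; each later round is MPC = 0.739 times the previous.
After 2 rounds: 310 + 229.09 = ΔG·(1 − c^2)/(1 − c) = 310 × (1 − 0.546121)/0.261 ≈ $539.1 billion.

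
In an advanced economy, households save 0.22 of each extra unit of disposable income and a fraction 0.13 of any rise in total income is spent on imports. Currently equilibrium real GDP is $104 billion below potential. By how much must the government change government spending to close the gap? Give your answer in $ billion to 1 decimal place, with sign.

+$36.4 billion

MPC = 1 − MPS = 1 − 0.22 = 0.78.
Spending multiplier = 1/(1 − c + m) = 1/(1 − 0.78 + 0.13) = 1/0.35 ≈ 2.857.
Need ΔY = +$104 billion, so ΔG = ΔY/k = (+$104 billion) × 0.35 = +$36.4 billion.
The government should increase government spending by $36.4 billion.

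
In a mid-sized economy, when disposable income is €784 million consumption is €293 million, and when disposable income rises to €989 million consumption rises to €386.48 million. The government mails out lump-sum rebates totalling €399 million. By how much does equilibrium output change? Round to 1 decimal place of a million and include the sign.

MPC = ΔC/ΔYd = (386.48 − 293)/(989 − 784) = 93.48/205 = 0.456.
A lump-sum tax change of −€399 million shifts disposable income by +€399 million; first-round consumption changes by −c × ΔT = −0.456 × (−€399 million) = +€181.944 million.
Expenditure multiplier = 1/(1 − MPC) = 1/(1 − 0.456) = 1/0.544 ≈ 1.838.
The tax multiplier is −c × k ≈ −0.838, so ΔY = k × (−c·ΔT) = (+€181.944 million) / 0.544 ≈ +€334.5 million.

+€334.5 million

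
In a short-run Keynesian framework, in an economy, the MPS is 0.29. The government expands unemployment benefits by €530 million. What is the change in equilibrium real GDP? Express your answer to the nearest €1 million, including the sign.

MPC = 1 − MPS = 1 − 0.29 = 0.71.
The transfer change shifts disposable income by +€530 million, so first-round consumption changes by c·ΔTR = 0.71 × (+€530 million) = +€376.3 million.
Expenditure multiplier = 1/(1 − MPC) = 1/(1 − 0.71) = 1/0.29 ≈ 3.448.
The transfer multiplier is c × k ≈ 2.448, so ΔY = k × (c·ΔTR) = (+€376.3 million) / 0.29 ≈ +€1,298 million.

+€1,298 million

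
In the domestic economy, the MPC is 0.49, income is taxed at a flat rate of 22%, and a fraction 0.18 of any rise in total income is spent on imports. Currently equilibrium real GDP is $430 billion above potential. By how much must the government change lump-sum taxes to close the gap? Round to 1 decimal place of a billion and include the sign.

+$700.1 billion

Spending multiplier = 1/(1 − c(1−t) + m) = 1/(1 − 0.49×0.78 + 0.18) = 1/0.7978 ≈ 1.253.
Tax multiplier = −c·k = −0.49/0.7978 ≈ −0.614. Need ΔY = −$430 billion, so ΔT = ΔY/(−c·k) = −(−$430 billion) × 0.7978 / 0.49 ≈ +$700.1 billion.
The government should raise lump-sum taxes by $700.1 billion.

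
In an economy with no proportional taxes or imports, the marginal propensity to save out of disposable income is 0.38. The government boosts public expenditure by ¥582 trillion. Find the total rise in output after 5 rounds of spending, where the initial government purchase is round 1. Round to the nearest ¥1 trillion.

¥1,391 trillion

MPC = 1 − MPS = 1 − 0.38 = 0.62.
Round 1 adds ΔG = ¥582 trillion; each later round is MPC = 0.62 times the previous.
After 5 rounds: 582 + 360.84 + 223.7208 + 138.706896 + 85.99827552 = ΔG·(1 − c^5)/(1 − c) = 582 × (1 − 0.0916132832)/0.38 ≈ ¥1,391 trillion.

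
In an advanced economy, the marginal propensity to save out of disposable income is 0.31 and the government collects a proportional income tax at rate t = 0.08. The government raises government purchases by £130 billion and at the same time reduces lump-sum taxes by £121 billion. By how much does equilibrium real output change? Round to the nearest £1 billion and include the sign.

+£585 billion

MPC = 1 − MPS = 1 − 0.31 = 0.69.
Expenditure multiplier = 1/(1 − c(1−t)) = 1/(1 − 0.69×0.92) = 1/0.3652 ≈ 2.738.
ΔG contributes k·ΔG = (+£130 billion) / 0.3652 ≈ +£356 billion.
ΔT of −£121 billion changes first-round spending by −c·ΔT = +£83.49 billion, contributing k·(−c·ΔT) = (+£83.49 billion) / 0.3652 ≈ +£228.6 billion.
Net ΔY = k(ΔG − c·ΔT) = (+£213.49 billion) / 0.3652 ≈ +£585 billion.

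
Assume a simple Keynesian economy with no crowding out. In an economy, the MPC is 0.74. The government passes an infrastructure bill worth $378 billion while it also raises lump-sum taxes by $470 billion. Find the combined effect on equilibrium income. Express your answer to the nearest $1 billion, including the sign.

+$116 billion

Expenditure multiplier = 1/(1 − MPC) = 1/(1 − 0.74) = 1/0.26 ≈ 3.846.
ΔG contributes k·ΔG = (+$378 billion) / 0.26 ≈ +$1,453.8 billion.
ΔT of +$470 billion changes first-round spending by −c·ΔT = −$347.8 billion, contributing k·(−c·ΔT) = (−$347.8 billion) / 0.26 ≈ −$1,337.7 billion.
Net ΔY = k(ΔG − c·ΔT) = (+$30.2 billion) / 0.26 ≈ +$116 billion.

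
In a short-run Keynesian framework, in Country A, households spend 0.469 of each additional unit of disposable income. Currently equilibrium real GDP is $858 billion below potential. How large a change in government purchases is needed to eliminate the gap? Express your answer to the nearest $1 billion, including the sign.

Spending multiplier = 1/(1 − MPC) = 1/(1 − 0.469) = 1/0.531 ≈ 1.883.
Need ΔY = +$858 billion, so ΔG = ΔY/k = (+$858 billion) × 0.531 ≈ +$456 billion.
The government should increase government purchases by $456 billion.

+$456 billion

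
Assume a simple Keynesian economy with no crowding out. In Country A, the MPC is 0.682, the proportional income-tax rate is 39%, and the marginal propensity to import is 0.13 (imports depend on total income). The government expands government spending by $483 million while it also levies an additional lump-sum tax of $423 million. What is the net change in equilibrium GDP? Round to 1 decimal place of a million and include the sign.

Expenditure multiplier = 1/(1 − c(1−t) + m) = 1/(1 − 0.682×0.61 + 0.13) = 1/0.71398 ≈ 1.401.
ΔG contributes k·ΔG = (+$483 million) / 0.71398 ≈ +$676.5 million.
ΔT of +$423 million changes first-round spending by −c·ΔT = −$288.486 million, contributing k·(−c·ΔT) = (−$288.486 million) / 0.71398 ≈ −$404.1 million.
Net ΔY = k(ΔG − c·ΔT) = (+$194.514 million) / 0.71398 ≈ +$272.4 million.

+$272.4 million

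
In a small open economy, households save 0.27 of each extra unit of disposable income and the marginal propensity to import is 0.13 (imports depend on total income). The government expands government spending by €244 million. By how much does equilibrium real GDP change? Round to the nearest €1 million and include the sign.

MPC = 1 − MPS = 1 − 0.27 = 0.73.
Spending multiplier = 1/(1 − c + m) = 1/(1 − 0.73 + 0.13) = 1/0.4 = 2.5.
ΔY = k × ΔG = (+€244 million) / 0.4 = +€610 million.

+€610 million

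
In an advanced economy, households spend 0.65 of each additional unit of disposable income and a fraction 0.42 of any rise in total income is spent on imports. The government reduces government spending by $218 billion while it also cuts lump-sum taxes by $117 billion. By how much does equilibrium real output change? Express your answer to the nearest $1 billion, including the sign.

Expenditure multiplier = 1/(1 − c + m) = 1/(1 − 0.65 + 0.42) = 1/0.77 ≈ 1.299.
ΔG contributes k·ΔG = (−$218 billion) / 0.77 ≈ −$283.1 billion.
ΔT of −$117 billion changes first-round spending by −c·ΔT = +$76.05 billion, contributing k·(−c·ΔT) = (+$76.05 billion) / 0.77 ≈ +$98.8 billion.
Net ΔY = k(ΔG − c·ΔT) = (−$141.95 billion) / 0.77 ≈ −$184 billion.

−$184 billion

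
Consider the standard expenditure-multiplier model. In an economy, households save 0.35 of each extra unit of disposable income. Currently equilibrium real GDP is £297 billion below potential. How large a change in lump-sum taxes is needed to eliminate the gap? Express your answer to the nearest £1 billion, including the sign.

−£160 billion

MPC = 1 − MPS = 1 − 0.35 = 0.65.
Spending multiplier = 1/(1 − MPC) = 1/(1 − 0.65) = 1/0.35 ≈ 2.857.
Tax multiplier = −c·k = −0.65/0.35 ≈ −1.857. Need ΔY = +£297 billion, so ΔT = ΔY/(−c·k) = −(+£297 billion) × 0.35 / 0.65 ≈ −£160 billion.
The government should cut lump-sum taxes by £160 billion.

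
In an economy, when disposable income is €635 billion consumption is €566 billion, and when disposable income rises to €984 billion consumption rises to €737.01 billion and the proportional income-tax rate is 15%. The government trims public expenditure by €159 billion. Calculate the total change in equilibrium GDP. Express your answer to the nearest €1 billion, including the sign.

−€272 billion

MPC = ΔC/ΔYd = (737.01 − 566)/(984 − 635) = 171.01/349 = 0.49.
Government-spending multiplier = 1/(1 − c(1−t)) = 1/(1 − 0.49×0.85) = 1/0.5835 ≈ 1.714.
ΔY = k × ΔG = (−€159 billion) / 0.5835 ≈ −€272 billion.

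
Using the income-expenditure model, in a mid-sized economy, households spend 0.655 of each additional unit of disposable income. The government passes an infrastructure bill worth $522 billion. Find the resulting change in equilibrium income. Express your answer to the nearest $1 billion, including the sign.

Spending multiplier = 1/(1 − MPC) = 1/(1 − 0.655) = 1/0.345 ≈ 2.899.
ΔY = k × ΔG = (+$522 billion) / 0.345 ≈ +$1,513 billion.

+$1,513 billion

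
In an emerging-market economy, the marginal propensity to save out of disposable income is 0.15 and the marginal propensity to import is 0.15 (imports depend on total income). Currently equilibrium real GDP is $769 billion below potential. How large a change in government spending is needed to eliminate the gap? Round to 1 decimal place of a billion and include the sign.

MPC = 1 − MPS = 1 − 0.15 = 0.85.
Spending multiplier = 1/(1 − c + m) = 1/(1 − 0.85 + 0.15) = 1/0.3 ≈ 3.333.
Need ΔY = +$769 billion, so ΔG = ΔY/k = (+$769 billion) × 0.3 = +$230.7 billion.
The government should increase government spending by $230.7 billion.

+$230.7 billion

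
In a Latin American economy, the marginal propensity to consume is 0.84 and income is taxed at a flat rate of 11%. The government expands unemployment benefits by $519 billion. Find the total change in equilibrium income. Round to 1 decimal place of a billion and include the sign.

+$1,727.3 billion

The transfer change shifts disposable income by +$519 billion, so first-round consumption changes by c·ΔTR = 0.84 × (+$519 billion) = +$435.96 billion.
Expenditure multiplier = 1/(1 − c(1−t)) = 1/(1 − 0.84×0.89) = 1/0.2524 ≈ 3.962.
The transfer multiplier is c × k ≈ 3.328, so ΔY = k × (c·ΔTR) = (+$435.96 billion) / 0.2524 ≈ +$1,727.3 billion.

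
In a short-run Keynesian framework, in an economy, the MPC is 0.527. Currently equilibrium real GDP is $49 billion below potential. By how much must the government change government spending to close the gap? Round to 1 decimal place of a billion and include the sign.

Spending multiplier = 1/(1 − MPC) = 1/(1 − 0.527) = 1/0.473 ≈ 2.114.
Need ΔY = +$49 billion, so ΔG = ΔY/k = (+$49 billion) × 0.473 ≈ +$23.2 billion.
The government should increase government spending by $23.2 billion.

+$23.2 billion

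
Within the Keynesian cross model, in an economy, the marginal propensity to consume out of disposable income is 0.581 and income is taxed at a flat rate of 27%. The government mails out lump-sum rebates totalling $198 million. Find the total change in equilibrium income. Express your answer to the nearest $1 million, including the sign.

A lump-sum tax change of −$198 million shifts disposable income by +$198 million; first-round consumption changes by −c × ΔT = −0.581 × (−$198 million) = +$115.038 million.
Expenditure multiplier = 1/(1 − c(1−t)) = 1/(1 − 0.581×0.73) = 1/0.57587 ≈ 1.737.
The tax multiplier is −c × k ≈ −1.009, so ΔY = k × (−c·ΔT) = (+$115.038 million) / 0.57587 ≈ +$200 million.

+$200 million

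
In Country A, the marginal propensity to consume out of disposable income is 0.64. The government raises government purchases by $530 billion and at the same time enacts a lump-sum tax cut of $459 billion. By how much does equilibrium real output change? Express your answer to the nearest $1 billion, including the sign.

Expenditure multiplier = 1/(1 − MPC) = 1/(1 − 0.64) = 1/0.36 ≈ 2.778.
ΔG contributes k·ΔG = (+$530 billion) / 0.36 ≈ +$1,472.2 billion.
ΔT of −$459 billion changes first-round spending by −c·ΔT = +$293.76 billion, contributing k·(−c·ΔT) = (+$293.76 billion) / 0.36 = +$816 billion.
Net ΔY = k(ΔG − c·ΔT) = (+$823.76 billion) / 0.36 ≈ +$2,288 billion.

+$2,288 billion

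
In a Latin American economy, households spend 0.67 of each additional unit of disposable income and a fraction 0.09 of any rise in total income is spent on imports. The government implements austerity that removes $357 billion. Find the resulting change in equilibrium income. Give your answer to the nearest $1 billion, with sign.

Government-spending multiplier = 1/(1 − c + m) = 1/(1 − 0.67 + 0.09) = 1/0.42 ≈ 2.381.
ΔY = k × ΔG = (−$357 billion) / 0.42 = −$850 billion.

−$850 billion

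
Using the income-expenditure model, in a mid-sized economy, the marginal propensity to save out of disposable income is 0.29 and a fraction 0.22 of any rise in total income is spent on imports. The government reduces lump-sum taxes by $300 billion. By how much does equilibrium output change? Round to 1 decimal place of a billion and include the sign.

+$417.6 billion

MPC = 1 − MPS = 1 − 0.29 = 0.71.
A lump-sum tax change of −$300 billion shifts disposable income by +$300 billion; first-round consumption changes by −c × ΔT = −0.71 × (−$300 billion) = +$213 billion.
Expenditure multiplier = 1/(1 − c + m) = 1/(1 − 0.71 + 0.22) = 1/0.51 ≈ 1.961.
The tax multiplier is −c × k ≈ −1.392, so ΔY = k × (−c·ΔT) = (+$213 billion) / 0.51 ≈ +$417.6 billion.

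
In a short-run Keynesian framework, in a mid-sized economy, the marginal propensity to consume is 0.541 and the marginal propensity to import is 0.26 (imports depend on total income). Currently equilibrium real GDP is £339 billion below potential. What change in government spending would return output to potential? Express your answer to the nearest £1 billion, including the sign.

+£244 billion

Spending multiplier = 1/(1 − c + m) = 1/(1 − 0.541 + 0.26) = 1/0.719 ≈ 1.391.
Need ΔY = +£339 billion, so ΔG = ΔY/k = (+£339 billion) × 0.719 ≈ +£244 billion.
The government should increase government spending by £244 billion.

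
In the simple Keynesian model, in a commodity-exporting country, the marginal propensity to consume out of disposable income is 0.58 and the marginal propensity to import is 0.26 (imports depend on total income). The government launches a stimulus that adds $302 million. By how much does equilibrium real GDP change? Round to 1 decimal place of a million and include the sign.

Spending multiplier = 1/(1 − c + m) = 1/(1 − 0.58 + 0.26) = 1/0.68 ≈ 1.471.
ΔY = k × ΔG = (+$302 million) / 0.68 ≈ +$444.1 million.

+$444.1 million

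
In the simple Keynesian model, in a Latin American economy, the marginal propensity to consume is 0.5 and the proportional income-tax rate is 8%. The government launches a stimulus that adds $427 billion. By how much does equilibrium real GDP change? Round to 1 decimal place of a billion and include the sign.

+$790.7 billion

Spending multiplier = 1/(1 − c(1−t)) = 1/(1 − 0.5×0.92) = 1/0.54 ≈ 1.852.
ΔY = k × ΔG = (+$427 billion) / 0.54 ≈ +$790.7 billion.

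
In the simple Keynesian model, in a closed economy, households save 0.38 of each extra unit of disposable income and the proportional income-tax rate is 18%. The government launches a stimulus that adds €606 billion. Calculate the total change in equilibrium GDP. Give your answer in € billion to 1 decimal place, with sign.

MPC = 1 − MPS = 1 − 0.38 = 0.62.
Expenditure multiplier = 1/(1 − c(1−t)) = 1/(1 − 0.62×0.82) = 1/0.4916 ≈ 2.034.
ΔY = k × ΔG = (+€606 billion) / 0.4916 ≈ +€1,232.7 billion.

+€1,232.7 billion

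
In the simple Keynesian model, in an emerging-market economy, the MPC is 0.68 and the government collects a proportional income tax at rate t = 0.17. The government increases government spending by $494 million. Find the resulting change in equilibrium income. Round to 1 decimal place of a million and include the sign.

+$1,134.1 million

Government-spending multiplier = 1/(1 − c(1−t)) = 1/(1 − 0.68×0.83) = 1/0.4356 ≈ 2.296.
ΔY = k × ΔG = (+$494 million) / 0.4356 ≈ +$1,134.1 million.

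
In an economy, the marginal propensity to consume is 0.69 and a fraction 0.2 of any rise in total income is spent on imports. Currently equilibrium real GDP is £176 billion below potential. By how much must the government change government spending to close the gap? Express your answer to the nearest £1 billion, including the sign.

+£90 billion

Spending multiplier = 1/(1 − c + m) = 1/(1 − 0.69 + 0.2) = 1/0.51 ≈ 1.961.
Need ΔY = +£176 billion, so ΔG = ΔY/k = (+£176 billion) × 0.51 ≈ +£90 billion.
The government should increase government spending by £90 billion.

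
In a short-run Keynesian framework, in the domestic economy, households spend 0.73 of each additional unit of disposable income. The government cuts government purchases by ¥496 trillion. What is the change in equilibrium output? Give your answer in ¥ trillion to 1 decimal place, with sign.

Spending multiplier = 1/(1 − MPC) = 1/(1 − 0.73) = 1/0.27 ≈ 3.704.
ΔY = k × ΔG = (−¥496 trillion) / 0.27 ≈ −¥1,837 trillion.

−¥1,837.0 trillion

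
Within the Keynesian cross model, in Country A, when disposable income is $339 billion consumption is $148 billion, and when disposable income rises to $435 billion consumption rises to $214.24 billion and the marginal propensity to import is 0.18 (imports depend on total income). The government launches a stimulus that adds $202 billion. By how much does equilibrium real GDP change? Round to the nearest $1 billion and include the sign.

MPC = ΔC/ΔYd = (214.24 − 148)/(435 − 339) = 66.24/96 = 0.69.
Government-spending multiplier = 1/(1 − c + m) = 1/(1 − 0.69 + 0.18) = 1/0.49 ≈ 2.041.
ΔY = k × ΔG = (+$202 billion) / 0.49 ≈ +$412 billion.

+$412 billion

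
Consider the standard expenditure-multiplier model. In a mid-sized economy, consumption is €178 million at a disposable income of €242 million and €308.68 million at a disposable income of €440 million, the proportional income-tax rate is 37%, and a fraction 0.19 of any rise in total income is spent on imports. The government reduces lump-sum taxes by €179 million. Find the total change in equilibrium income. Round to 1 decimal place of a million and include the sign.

+€152.6 million

MPC = ΔC/ΔYd = (308.68 − 178)/(440 − 242) = 130.68/198 = 0.66.
A lump-sum tax change of −€179 million shifts disposable income by +€179 million; first-round consumption changes by −c × ΔT = −0.66 × (−€179 million) = +€118.14 million.
Expenditure multiplier = 1/(1 − c(1−t) + m) = 1/(1 − 0.66×0.63 + 0.19) = 1/0.7742 ≈ 1.292.
The tax multiplier is −c × k ≈ −0.852, so ΔY = k × (−c·ΔT) = (+€118.14 million) / 0.7742 ≈ +€152.6 million.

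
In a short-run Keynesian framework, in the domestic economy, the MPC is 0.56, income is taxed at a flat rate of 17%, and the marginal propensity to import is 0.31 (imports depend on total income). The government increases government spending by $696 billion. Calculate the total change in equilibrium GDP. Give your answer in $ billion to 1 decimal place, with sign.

Spending multiplier = 1/(1 − c(1−t) + m) = 1/(1 − 0.56×0.83 + 0.31) = 1/0.8452 ≈ 1.183.
ΔY = k × ΔG = (+$696 billion) / 0.8452 ≈ +$823.5 billion.

+$823.5 billion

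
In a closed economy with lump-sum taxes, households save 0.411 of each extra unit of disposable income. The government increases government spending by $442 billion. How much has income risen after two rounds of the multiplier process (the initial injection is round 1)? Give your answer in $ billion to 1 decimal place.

MPC = 1 − MPS = 1 − 0.411 = 0.589.
Round 1 adds ΔG = $442 billion; each later round is MPC = 0.589 times the previous.
After 2 rounds: 442 + 260.338 = ΔG·(1 − c^2)/(1 − c) = 442 × (1 − 0.346921)/0.411 ≈ $702.3 billion.

$702.3 billion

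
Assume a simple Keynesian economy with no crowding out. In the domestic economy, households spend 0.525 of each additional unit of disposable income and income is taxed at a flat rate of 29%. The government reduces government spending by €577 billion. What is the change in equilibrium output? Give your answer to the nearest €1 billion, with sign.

−€920 billion

Expenditure multiplier = 1/(1 − c(1−t)) = 1/(1 − 0.525×0.71) = 1/0.62725 ≈ 1.594.
ΔY = k × ΔG = (−€577 billion) / 0.62725 ≈ −€920 billion.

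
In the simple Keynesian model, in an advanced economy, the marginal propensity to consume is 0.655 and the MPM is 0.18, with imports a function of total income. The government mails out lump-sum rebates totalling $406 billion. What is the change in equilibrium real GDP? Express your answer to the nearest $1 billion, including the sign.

A lump-sum tax change of −$406 billion shifts disposable income by +$406 billion; first-round consumption changes by −c × ΔT = −0.655 × (−$406 billion) = +$265.93 billion.
Expenditure multiplier = 1/(1 − c + m) = 1/(1 − 0.655 + 0.18) = 1/0.525 ≈ 1.905.
The tax multiplier is −c × k ≈ −1.248, so ΔY = k × (−c·ΔT) = (+$265.93 billion) / 0.525 ≈ +$507 billion.

+$507 billion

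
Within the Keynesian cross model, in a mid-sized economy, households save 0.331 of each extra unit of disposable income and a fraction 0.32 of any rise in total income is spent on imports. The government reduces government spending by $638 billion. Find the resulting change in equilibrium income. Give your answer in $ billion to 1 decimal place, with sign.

−$980.0 billion

MPC = 1 − MPS = 1 − 0.331 = 0.669.
Expenditure multiplier = 1/(1 − c + m) = 1/(1 − 0.669 + 0.32) = 1/0.651 ≈ 1.536.
ΔY = k × ΔG = (−$638 billion) / 0.651 ≈ −$980 billion.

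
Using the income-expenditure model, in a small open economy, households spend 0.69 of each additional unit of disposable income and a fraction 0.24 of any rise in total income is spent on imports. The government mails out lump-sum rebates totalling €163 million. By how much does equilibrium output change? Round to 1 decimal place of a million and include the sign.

+€204.5 million

A lump-sum tax change of −€163 million shifts disposable income by +€163 million; first-round consumption changes by −c × ΔT = −0.69 × (−€163 million) = +€112.47 million.
Expenditure multiplier = 1/(1 − c + m) = 1/(1 − 0.69 + 0.24) = 1/0.55 ≈ 1.818.
The tax multiplier is −c × k ≈ −1.255, so ΔY = k × (−c·ΔT) = (+€112.47 million) / 0.55 ≈ +€204.5 million.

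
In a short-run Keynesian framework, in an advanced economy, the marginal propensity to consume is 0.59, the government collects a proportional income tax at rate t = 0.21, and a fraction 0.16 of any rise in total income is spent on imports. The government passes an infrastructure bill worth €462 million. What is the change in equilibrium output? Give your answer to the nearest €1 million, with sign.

Government-spending multiplier = 1/(1 − c(1−t) + m) = 1/(1 − 0.59×0.79 + 0.16) = 1/0.6939 ≈ 1.441.
ΔY = k × ΔG = (+€462 million) / 0.6939 ≈ +€666 million.

+€666 million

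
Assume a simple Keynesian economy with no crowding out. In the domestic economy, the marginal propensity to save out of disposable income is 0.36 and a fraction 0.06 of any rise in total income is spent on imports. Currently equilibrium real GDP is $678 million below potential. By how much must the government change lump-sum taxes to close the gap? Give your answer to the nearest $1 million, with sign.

−$445 million

MPC = 1 − MPS = 1 − 0.36 = 0.64.
Spending multiplier = 1/(1 − c + m) = 1/(1 − 0.64 + 0.06) = 1/0.42 ≈ 2.381.
Tax multiplier = −c·k = −0.64/0.42 ≈ −1.524. Need ΔY = +$678 million, so ΔT = ΔY/(−c·k) = −(+$678 million) × 0.42 / 0.64 ≈ −$445 million.
The government should cut lump-sum taxes by $445 million.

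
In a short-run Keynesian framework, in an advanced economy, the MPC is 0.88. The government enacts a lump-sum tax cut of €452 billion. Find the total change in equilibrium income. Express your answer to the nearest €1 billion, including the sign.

+€3,315 billion

A lump-sum tax change of −€452 billion shifts disposable income by +€452 billion; first-round consumption changes by −c × ΔT = −0.88 × (−€452 billion) = +€397.76 billion.
Expenditure multiplier = 1/(1 − MPC) = 1/(1 − 0.88) = 1/0.12 ≈ 8.333.
The tax multiplier is −c × k ≈ −7.333, so ΔY = k × (−c·ΔT) = (+€397.76 billion) / 0.12 ≈ +€3,315 billion.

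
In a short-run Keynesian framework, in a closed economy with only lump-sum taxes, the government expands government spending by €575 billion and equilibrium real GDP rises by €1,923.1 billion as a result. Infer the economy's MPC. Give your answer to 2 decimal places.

Implied spending multiplier k = ΔY/ΔG = 1,923.1/575 ≈ 3.3445.
Since k = 1/(1 − MPC), MPC = 1 − 1/k = 1 − ΔG/ΔY = 1 − 575/1,923.1 ≈ 0.70.

0.70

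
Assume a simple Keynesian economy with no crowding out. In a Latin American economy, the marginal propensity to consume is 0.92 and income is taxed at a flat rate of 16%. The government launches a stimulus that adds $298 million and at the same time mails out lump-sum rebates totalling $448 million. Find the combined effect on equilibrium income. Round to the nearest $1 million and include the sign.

+$3,126 million

Expenditure multiplier = 1/(1 − c(1−t)) = 1/(1 − 0.92×0.84) = 1/0.2272 ≈ 4.401.
ΔG contributes k·ΔG = (+$298 million) / 0.2272 ≈ +$1,311.6 million.
ΔT of −$448 million changes first-round spending by −c·ΔT = +$412.16 million, contributing k·(−c·ΔT) = (+$412.16 million) / 0.2272 ≈ +$1,814.1 million.
Net ΔY = k(ΔG − c·ΔT) = (+$710.16 million) / 0.2272 ≈ +$3,126 million.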